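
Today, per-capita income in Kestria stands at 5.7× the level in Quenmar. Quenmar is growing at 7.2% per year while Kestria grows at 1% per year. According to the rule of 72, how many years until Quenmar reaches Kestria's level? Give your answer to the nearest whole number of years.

around 29 years

Quenmar gains on Kestria at 7.2% − 1% = 6.2 points a year.
At that relative rate the gap halves every 72/6.2 ≈ 11.61 years.
A 5.7× gap takes log₂(5.7) ≈ 2.51 halvings to close: 2.51 × 11.61 ≈ 29 years.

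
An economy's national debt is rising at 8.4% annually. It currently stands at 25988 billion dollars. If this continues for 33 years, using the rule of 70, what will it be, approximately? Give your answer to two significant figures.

≈ 400000 billion dollars

It doubles every 70/8.4 ≈ 8.33 years, so 33 years is 3.96 doublings.
2^3.96 ≈ 15.56; 25988 × 15.56 ≈ 400000 billion dollars.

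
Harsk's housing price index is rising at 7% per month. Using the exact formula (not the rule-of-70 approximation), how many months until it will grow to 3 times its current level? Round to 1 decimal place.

t = ln(3) / ln(1 + 0.07) = 1.0986 / 0.067659 ≈ 16.24.

16.2 months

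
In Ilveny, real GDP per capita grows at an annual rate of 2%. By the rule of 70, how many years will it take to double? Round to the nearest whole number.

70/2 ≈ 35.00, so it doubles roughly every 35 years.

≈ 35 years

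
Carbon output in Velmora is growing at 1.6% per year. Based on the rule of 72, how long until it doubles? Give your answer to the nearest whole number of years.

72/1.6 ≈ 45.00, so it doubles roughly every 45 years.

approximately 45 years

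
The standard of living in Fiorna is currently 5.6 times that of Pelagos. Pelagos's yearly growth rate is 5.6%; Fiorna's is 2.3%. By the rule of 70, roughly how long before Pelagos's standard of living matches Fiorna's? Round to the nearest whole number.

53 years

What matters is the difference: 3.3 pp.
Rule of 70 on the gap: the ratio halves every 70/3.3 ≈ 21.21 years.
A 5.6 times gap takes log₂(5.6) ≈ 2.49 halvings to close: 2.49 × 21.21 ≈ 53 years.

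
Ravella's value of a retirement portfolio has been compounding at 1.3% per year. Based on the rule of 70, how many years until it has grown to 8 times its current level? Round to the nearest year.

≈ 162 years

One doubling takes 70/1.3 = 53.85 years.
Getting to 8× needs 3 doublings: 3 × 53.85 ≈ 162 years.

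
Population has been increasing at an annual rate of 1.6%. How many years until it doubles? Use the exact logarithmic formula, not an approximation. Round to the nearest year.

t = ln(2) / ln(1 + 0.016) = 0.6931 / 0.015873 ≈ 43.67.
≈ 44 years.

44 years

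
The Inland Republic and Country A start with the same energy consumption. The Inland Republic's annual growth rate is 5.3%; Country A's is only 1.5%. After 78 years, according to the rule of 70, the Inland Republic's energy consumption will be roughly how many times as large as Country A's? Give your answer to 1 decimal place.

approximately 18.8 times

the Inland Republic pulls ahead at 3.8 pp per year, so the ratio doubles every 70/3.8 ≈ 18.42 years.
In 78 years that's 4.23 doublings: 2^4.23 ≈ 18.8.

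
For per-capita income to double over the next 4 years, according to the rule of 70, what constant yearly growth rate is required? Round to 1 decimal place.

70 / 4 ≈ 17.50, so about 17.5% per year.

17.5% per year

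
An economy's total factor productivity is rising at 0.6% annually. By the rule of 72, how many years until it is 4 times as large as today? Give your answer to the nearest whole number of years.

Doubling time ≈ 72/0.6 = 120.00 years.
4 = 2^2, so 2 doublings → 240 years.

around 240 years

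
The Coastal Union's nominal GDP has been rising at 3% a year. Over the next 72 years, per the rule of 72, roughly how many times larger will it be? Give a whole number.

72/3 ≈ 24.00 years per doubling.
72 years fits 3 doublings: 2^3 = 8.

approximately 8 times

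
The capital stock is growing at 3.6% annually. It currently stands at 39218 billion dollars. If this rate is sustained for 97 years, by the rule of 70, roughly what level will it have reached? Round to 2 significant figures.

Doubling time ≈ 70/3.6 = 19.44 years.
97 years is 97/19.44 ≈ 4.99 doublings, a factor of 2^4.99 ≈ 31.78.
39218 × 31.78 ≈ 1200000 billion dollars.

around 1200000 billion dollars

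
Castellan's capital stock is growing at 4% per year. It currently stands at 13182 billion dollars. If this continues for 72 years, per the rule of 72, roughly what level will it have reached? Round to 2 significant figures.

about 210000 billion dollars

Doubling time ≈ 72/4 = 18.00 years.
72 years is 72/18.00 ≈ 4.00 doublings, a factor of 2^4.00 ≈ 16.00.
13182 × 16.00 ≈ 210000 billion dollars.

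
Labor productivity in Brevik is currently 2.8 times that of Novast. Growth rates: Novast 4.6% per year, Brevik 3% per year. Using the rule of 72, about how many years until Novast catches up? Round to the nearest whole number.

67 years

The growth-rate gap is 4.6% − 3% = 1.6 percentage points.
So the ratio between them halves every 72/1.6 ≈ 45.00 years.
A 2.8 times gap takes log₂(2.8) ≈ 1.49 halvings to close: 1.49 × 45.00 ≈ 67 years.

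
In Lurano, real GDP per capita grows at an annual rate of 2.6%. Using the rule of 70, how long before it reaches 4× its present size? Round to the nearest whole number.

One doubling takes 70/2.6 = 26.92 years.
4× is 2 doublings, so 2 × 26.92 ≈ 54 years.

about 54 years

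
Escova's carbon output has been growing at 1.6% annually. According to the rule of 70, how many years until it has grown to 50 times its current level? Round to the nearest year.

Doubling time ≈ 70/1.6 = 43.75 years.
Reaching 50× takes log₂(50) ≈ 5.64 doublings.
5.64 × 43.75 ≈ 247 years.

≈ 247 years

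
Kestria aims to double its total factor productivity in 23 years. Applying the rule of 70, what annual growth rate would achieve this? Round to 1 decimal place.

3.0%

70 / 23 ≈ 3.04, so about 3.0% a year.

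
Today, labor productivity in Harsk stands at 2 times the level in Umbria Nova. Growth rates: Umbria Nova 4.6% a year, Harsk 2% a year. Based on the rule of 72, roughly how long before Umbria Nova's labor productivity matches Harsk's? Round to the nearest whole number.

28 years

What matters is the difference: 2.6 pp.
Rule of 72 on the gap: the ratio halves every 72/2.6 ≈ 27.69 years.
A 2 times gap closes after 1 halving: 1 × 27.69 ≈ 28 years.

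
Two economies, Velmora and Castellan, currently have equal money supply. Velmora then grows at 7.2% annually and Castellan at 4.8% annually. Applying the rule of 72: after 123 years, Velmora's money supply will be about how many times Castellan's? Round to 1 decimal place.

Velmora pulls ahead at 2.4 pp per year, so the ratio doubles every 72/2.4 ≈ 30.00 years.
In 123 years that's 4.10 doublings: 2^4.10 ≈ 17.1.

17.1 times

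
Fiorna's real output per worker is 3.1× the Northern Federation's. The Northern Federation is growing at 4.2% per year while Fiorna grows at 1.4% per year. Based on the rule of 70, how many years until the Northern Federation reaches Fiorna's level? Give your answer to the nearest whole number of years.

What matters is the difference: 2.8 pp.
Rule of 70 on the gap: the ratio halves every 70/2.8 ≈ 25.00 years.
A 3.1× gap takes log₂(3.1) ≈ 1.63 halvings to close: 1.63 × 25.00 ≈ 41 years.

41 years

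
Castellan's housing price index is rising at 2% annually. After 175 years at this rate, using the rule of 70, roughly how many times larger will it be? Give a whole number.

Doubling time ≈ 70/2 = 35.00 years.
175/35.00 ≈ 5 doublings, so about 2^5 = 32×.

roughly 32 times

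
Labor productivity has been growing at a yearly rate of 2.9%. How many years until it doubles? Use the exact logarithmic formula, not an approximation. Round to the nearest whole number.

t = ln(2) / ln(1 + 0.029) = 0.6931 / 0.028587 ≈ 24.25.
≈ 24 years.

24 years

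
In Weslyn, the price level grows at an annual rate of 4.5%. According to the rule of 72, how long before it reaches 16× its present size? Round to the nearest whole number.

around 64 years

One doubling takes 72/4.5 = 16.00 years.
16× is 4 doublings, so 4 × 16.00 ≈ 64 years.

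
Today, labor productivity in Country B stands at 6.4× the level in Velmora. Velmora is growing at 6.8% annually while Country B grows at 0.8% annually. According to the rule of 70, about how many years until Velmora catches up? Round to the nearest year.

approximately 31 years

The growth-rate gap is 6.8% − 0.8% = 6 percentage points.
So the ratio between them halves every 70/6 ≈ 11.67 years.
A 6.4× gap takes log₂(6.4) ≈ 2.68 halvings to close: 2.68 × 11.67 ≈ 31 years.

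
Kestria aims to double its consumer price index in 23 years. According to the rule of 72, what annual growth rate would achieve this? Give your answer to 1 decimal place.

72 / 23 ≈ 3.13, so about 3.1% a year.

roughly 3.1%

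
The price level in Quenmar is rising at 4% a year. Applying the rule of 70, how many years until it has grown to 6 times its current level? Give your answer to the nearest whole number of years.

Doubling time ≈ 70/4 = 17.50 years.
Reaching 6× takes log₂(6) ≈ 2.58 doublings.
2.58 × 17.50 ≈ 45 years.

roughly 45 years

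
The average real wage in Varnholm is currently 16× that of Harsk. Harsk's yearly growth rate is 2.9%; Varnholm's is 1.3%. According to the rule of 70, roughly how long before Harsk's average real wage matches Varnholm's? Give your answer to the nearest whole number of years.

175 years

Harsk gains on Varnholm at 2.9% − 1.3% = 1.6 points a year.
At that relative rate the gap halves every 70/1.6 ≈ 43.75 years.
A 16× gap closes after 4 halvings: 4 × 43.75 ≈ 175 years.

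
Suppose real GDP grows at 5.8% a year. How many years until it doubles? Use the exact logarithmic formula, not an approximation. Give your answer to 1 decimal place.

12.3 years

t = ln(2) / ln(1 + 0.058) = 0.6931 / 0.056380 ≈ 12.29.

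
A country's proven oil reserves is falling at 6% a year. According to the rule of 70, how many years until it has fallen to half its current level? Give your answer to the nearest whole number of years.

The rule works in reverse for decay: 70/6 ≈ 11.67 years to halve.

≈ 12 years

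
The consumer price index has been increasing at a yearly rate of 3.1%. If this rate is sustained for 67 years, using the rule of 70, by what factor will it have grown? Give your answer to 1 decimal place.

7.8 times

Doubling time ≈ 70/3.1 = 22.58 years.
67 years / 22.58 ≈ 2.97 doublings → factor 2^2.97 ≈ 7.8.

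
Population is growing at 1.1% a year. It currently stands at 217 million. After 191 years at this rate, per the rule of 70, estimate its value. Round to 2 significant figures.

Doubling time ≈ 70/1.1 = 63.64 years.
191 years is 191/63.64 ≈ 3.00 doublings, a factor of 2^3.00 ≈ 8.00.
217 × 8.00 ≈ 1700 million.

1700 million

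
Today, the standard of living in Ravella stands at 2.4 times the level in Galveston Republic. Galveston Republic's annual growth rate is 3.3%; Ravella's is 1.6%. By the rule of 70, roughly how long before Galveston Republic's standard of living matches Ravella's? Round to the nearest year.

Galveston Republic gains on Ravella at 3.3% − 1.6% = 1.7 points a year.
At that relative rate the gap halves every 70/1.7 ≈ 41.18 years.
A 2.4 times gap takes log₂(2.4) ≈ 1.26 halvings to close: 1.26 × 41.18 ≈ 52 years.

about 52 years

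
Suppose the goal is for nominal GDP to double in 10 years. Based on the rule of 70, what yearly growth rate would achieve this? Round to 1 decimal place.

≈ 7.0% per year

70 / 10 ≈ 7.00, so about 7.0% per year.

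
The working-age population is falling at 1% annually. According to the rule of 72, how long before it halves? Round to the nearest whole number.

Falling at 1%, it halves about every 72/1 = 72.00 years.

approximately 72 years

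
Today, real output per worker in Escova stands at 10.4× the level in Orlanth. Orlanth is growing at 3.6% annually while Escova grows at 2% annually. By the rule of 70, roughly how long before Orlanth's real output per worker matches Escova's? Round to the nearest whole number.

What matters is the difference: 1.6 pp.
Rule of 70 on the gap: the ratio halves every 70/1.6 ≈ 43.75 years.
A 10.4× gap takes log₂(10.4) ≈ 3.38 halvings to close: 3.38 × 43.75 ≈ 148 years.

148 years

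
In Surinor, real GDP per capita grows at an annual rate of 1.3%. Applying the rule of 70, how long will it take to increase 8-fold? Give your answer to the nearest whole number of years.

One doubling takes 70/1.3 = 53.85 years.
8× is 3 doublings, so 3 × 53.85 ≈ 162 years.

≈ 162 years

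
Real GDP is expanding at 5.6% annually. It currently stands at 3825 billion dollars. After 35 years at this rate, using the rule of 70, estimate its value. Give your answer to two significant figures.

It doubles every 70/5.6 ≈ 12.50 years, so 35 years is 2.80 doublings.
2^2.80 ≈ 6.96; 3825 × 6.96 ≈ 27000 billion dollars.

27000 billion dollars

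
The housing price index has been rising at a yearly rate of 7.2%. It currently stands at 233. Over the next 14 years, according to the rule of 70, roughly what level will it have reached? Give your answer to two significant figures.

630

It doubles every 70/7.2 ≈ 9.72 years, so 14 years is 1.44 doublings.
2^1.44 ≈ 2.71; 233 × 2.71 ≈ 630.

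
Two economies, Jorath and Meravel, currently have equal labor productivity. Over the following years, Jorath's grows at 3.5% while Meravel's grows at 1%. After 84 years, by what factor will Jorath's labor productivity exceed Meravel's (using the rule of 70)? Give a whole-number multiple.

Jorath pulls ahead at 2.5 pp per year, so the ratio doubles every 70/2.5 ≈ 28.00 years.
In 84 years that's 3.00 doublings: 2^3.00 ≈ 8.

about 8 times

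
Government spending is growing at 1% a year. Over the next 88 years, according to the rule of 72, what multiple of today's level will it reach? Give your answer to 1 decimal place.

roughly 2.3 times

Doubles every ≈ 72.00 years (72/1).
88 years is 1.22 doublings; 2^1.22 ≈ 2.3×.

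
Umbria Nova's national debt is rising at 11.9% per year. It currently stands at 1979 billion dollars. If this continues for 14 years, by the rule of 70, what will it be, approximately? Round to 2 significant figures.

about 10000 billion dollars

Doubling time ≈ 70/11.9 = 5.88 years.
14 years is 14/5.88 ≈ 2.38 doublings, a factor of 2^2.38 ≈ 5.21.
1979 × 5.21 ≈ 10000 billion dollars.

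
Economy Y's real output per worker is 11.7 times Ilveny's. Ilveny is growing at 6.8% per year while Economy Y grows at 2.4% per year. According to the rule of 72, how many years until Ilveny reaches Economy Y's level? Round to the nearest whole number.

roughly 58 years

Ilveny gains on Economy Y at 6.8% − 2.4% = 4.4 points a year.
At that relative rate the gap halves every 72/4.4 ≈ 16.36 years.
An 11.7 times gap takes log₂(11.7) ≈ 3.55 halvings to close: 3.55 × 16.36 ≈ 58 years.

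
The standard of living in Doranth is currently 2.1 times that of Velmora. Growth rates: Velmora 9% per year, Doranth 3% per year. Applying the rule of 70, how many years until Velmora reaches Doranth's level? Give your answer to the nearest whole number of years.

12 years

Velmora gains on Doranth at 9% − 3% = 6 points a year.
At that relative rate the gap halves every 70/6 ≈ 11.67 years.
A 2.1 times gap takes log₂(2.1) ≈ 1.07 halvings to close: 1.07 × 11.67 ≈ 12 years.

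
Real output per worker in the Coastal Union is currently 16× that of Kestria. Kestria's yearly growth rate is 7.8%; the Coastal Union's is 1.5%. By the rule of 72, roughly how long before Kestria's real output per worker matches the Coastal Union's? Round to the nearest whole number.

The growth-rate gap is 7.8% − 1.5% = 6.3 percentage points.
So the ratio between them halves every 72/6.3 ≈ 11.43 years.
A 16× gap closes after 4 halvings: 4 × 11.43 ≈ 46 years.

roughly 46 years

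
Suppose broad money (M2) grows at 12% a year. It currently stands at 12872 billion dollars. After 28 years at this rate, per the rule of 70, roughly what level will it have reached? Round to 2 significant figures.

≈ 360000 billion dollars

It doubles every 70/12 ≈ 5.83 years, so 28 years is 4.80 doublings.
2^4.80 ≈ 27.86; 12872 × 27.86 ≈ 360000 billion dollars.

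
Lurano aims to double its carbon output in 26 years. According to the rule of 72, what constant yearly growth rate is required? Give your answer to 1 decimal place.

72 / 26 ≈ 2.77, so about 2.8% per year.

roughly 2.8%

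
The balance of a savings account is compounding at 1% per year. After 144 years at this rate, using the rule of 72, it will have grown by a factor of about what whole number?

At 1% one doubling takes ≈ 72.00 years; 144 years is 2 of them, so ×4.

about 4 times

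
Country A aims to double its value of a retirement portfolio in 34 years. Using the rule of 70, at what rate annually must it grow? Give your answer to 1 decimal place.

approximately 2.1% annually

70 / 34 ≈ 2.06, so about 2.1% annually.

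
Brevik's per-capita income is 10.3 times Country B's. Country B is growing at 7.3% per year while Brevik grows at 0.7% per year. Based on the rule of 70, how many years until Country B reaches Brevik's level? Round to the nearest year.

Country B gains on Brevik at 7.3% − 0.7% = 6.6 points a year.
At that relative rate the gap halves every 70/6.6 ≈ 10.61 years.
A 10.3 times gap takes log₂(10.3) ≈ 3.36 halvings to close: 3.36 × 10.61 ≈ 36 years.

around 36 years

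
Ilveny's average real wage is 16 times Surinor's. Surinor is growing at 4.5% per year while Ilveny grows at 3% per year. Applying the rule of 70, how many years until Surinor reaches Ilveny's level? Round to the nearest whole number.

187 years

Surinor gains on Ilveny at 4.5% − 3% = 1.5 points a year.
At that relative rate the gap halves every 70/1.5 ≈ 46.67 years.
A 16 times gap closes after 4 halvings: 4 × 46.67 ≈ 187 years.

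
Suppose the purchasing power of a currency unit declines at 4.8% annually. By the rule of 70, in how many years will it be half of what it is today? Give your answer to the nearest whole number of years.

Falling at 4.8%, it halves about every 70/4.8 = 14.58 years.

15 years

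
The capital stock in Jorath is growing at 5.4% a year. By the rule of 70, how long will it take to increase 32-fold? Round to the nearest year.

around 65 years

Doubling time ≈ 70/5.4 = 12.96 years.
32 = 2^5, so 5 doublings → 65 years.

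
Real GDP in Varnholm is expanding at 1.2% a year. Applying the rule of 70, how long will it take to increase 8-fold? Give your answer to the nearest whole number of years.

≈ 175 years

At 1.2% it doubles every 70/1.2 ≈ 58.33 years.
8 = 2^3, so 3 doublings → 175 years.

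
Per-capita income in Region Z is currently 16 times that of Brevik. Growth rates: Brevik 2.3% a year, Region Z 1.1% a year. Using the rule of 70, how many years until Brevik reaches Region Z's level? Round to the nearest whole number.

What matters is the difference: 1.2 pp.
Rule of 70 on the gap: the ratio halves every 70/1.2 ≈ 58.33 years.
A 16 times gap closes after 4 halvings: 4 × 58.33 ≈ 233 years.

around 233 years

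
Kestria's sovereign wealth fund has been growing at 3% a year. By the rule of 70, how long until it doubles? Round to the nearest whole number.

At 3%, doubling takes about 70/3 = 23.33 years.

around 23 years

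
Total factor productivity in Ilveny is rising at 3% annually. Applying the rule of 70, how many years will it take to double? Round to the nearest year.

23 years

At 3%, doubling takes about 70/3 = 23.33 years.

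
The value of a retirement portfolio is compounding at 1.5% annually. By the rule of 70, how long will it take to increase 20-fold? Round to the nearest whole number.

Doubling time ≈ 70/1.5 = 46.67 years.
20× is log₂ 20 ≈ 4.32 doublings, so ≈ 4.32 × 46.67 = 202 years.

about 202 years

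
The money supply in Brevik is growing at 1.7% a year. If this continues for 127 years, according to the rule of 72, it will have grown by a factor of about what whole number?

about 8 times

72/1.7 ≈ 42.35 years per doubling.
127 years fits 3 doublings: 2^3 = 8.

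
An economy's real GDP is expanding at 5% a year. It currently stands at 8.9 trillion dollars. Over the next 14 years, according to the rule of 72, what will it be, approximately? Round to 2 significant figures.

Doubling time ≈ 72/5 = 14.40 years.
14 years is 14/14.40 ≈ 0.97 doublings, a factor of 2^0.97 ≈ 1.96.
8.9 × 1.96 ≈ 17 trillion dollars.

around 17 trillion dollars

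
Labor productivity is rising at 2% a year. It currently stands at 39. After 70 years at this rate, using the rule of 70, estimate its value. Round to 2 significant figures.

Doubling time ≈ 70/2 = 35.00 years.
70 years is 70/35.00 ≈ 2.00 doublings, a factor of 2^2.00 ≈ 4.00.
39 × 4.00 ≈ 160.

about 160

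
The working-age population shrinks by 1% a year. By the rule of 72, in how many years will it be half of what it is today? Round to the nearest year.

Halving time ≈ 72 / 1 = 72.00 → 72 years.

roughly 72 years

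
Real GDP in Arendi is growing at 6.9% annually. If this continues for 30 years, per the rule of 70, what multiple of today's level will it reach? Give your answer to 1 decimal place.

about 7.8 times

Doubling time ≈ 70/6.9 = 10.14 years.
30 years / 10.14 ≈ 2.96 doublings → factor 2^2.96 ≈ 7.8.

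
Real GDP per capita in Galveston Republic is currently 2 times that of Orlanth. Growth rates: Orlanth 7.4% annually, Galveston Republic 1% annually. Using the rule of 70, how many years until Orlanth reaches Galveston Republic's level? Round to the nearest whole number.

11 years

What matters is the difference: 6.4 pp.
Rule of 70 on the gap: the ratio halves every 70/6.4 ≈ 10.94 years.
A 2 times gap closes after 1 halving: 1 × 10.94 ≈ 11 years.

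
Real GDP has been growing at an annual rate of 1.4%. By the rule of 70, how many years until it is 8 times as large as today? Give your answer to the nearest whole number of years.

One doubling takes 70/1.4 = 50.00 years.
Getting to 8× needs 3 doublings: 3 × 50.00 ≈ 150 years.

roughly 150 years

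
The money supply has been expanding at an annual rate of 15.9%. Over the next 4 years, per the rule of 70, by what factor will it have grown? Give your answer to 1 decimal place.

Doubles every ≈ 4.40 years (70/15.9).
4 years is 0.91 doublings; 2^0.91 ≈ 1.9×.

about 1.9 times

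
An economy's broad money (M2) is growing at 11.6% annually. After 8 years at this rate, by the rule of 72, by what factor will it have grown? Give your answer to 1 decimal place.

roughly 2.4 times

Doubling time ≈ 72/11.6 = 6.21 years.
8 years / 6.21 ≈ 1.29 doublings → factor 2^1.29 ≈ 2.4.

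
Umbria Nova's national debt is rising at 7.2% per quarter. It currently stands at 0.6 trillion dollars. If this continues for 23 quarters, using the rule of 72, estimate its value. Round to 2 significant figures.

Doubling time ≈ 72/7.2 = 10.00 quarters.
23 quarters is 23/10.00 ≈ 2.30 doublings, a factor of 2^2.30 ≈ 4.92.
0.6 × 4.92 ≈ 3.0 trillion dollars.

about 3.0 trillion dollars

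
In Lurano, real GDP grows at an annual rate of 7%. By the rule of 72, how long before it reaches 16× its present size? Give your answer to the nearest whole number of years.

One doubling takes 72/7 = 10.29 years.
16 = 2^4, so 4 doublings → 41 years.

approximately 41 years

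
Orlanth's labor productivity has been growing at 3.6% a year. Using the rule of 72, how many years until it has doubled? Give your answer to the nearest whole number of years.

roughly 20 years

Doubling time ≈ 72 / 3.6 = 20.00 years.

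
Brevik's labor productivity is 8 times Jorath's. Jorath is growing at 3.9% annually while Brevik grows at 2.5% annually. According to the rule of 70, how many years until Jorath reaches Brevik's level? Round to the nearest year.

Jorath gains on Brevik at 3.9% − 2.5% = 1.4 points a year.
At that relative rate the gap halves every 70/1.4 ≈ 50.00 years.
An 8 times gap closes after 3 halvings: 3 × 50.00 ≈ 150 years.

around 150 years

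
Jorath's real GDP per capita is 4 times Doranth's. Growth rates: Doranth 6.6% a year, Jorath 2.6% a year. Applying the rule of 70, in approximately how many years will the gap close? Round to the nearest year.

What matters is the difference: 4 pp.
Rule of 70 on the gap: the ratio halves every 70/4 ≈ 17.50 years.
A 4 times gap closes after 2 halvings: 2 × 17.50 ≈ 35 years.

35 years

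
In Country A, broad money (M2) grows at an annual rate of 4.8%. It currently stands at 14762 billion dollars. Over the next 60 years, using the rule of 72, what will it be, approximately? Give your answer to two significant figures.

It doubles every 72/4.8 ≈ 15.00 years, so 60 years is 4.00 doublings.
2^4.00 ≈ 16.00; 14762 × 16.00 ≈ 240000 billion dollars.

roughly 240000 billion dollars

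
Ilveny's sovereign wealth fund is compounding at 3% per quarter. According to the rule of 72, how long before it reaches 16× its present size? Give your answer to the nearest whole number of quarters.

Doubling time ≈ 72/3 = 24.00 quarters.
16× is 4 doublings, so 4 × 24.00 ≈ 96 quarters.

about 96 quarters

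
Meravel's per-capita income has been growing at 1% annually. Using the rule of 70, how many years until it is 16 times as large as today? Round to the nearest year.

At 1% it doubles every 70/1 ≈ 70.00 years.
Getting to 16× needs 4 doublings: 4 × 70.00 ≈ 280 years.

approximately 280 years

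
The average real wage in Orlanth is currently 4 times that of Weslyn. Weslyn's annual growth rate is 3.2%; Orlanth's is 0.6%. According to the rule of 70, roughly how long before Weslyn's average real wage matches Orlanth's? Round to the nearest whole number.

around 54 years

Weslyn gains on Orlanth at 3.2% − 0.6% = 2.6 points a year.
At that relative rate the gap halves every 70/2.6 ≈ 26.92 years.
A 4 times gap closes after 2 halvings: 2 × 26.92 ≈ 54 years.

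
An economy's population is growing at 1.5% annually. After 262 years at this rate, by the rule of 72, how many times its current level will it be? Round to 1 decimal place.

about 44.0 times

Doubles every ≈ 48.00 years (72/1.5).
262 years is 5.46 doublings; 2^5.46 ≈ 44.0×.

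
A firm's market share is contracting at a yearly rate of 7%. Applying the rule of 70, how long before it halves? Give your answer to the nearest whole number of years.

around 10 years

Halving time ≈ 70 / 7 = 10.00 → 10 years.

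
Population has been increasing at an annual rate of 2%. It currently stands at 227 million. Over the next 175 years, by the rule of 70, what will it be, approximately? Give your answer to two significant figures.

Doubling time ≈ 70/2 = 35.00 years.
175 years is 175/35.00 ≈ 5.00 doublings, a factor of 2^5.00 ≈ 32.00.
227 × 32.00 ≈ 7300 million.

7300 million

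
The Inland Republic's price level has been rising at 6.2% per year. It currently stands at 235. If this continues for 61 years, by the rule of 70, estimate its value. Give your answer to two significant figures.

Doubling time ≈ 70/6.2 = 11.29 years.
61 years is 61/11.29 ≈ 5.40 doublings, a factor of 2^5.40 ≈ 42.22.
235 × 42.22 ≈ 9900.

around 9900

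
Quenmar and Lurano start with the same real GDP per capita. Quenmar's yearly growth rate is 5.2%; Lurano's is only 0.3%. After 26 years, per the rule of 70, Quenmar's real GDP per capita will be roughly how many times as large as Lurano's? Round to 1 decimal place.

Quenmar pulls ahead at 4.9 pp per year, so the ratio doubles every 70/4.9 ≈ 14.29 years.
In 26 years that's 1.82 doublings: 2^1.82 ≈ 3.5.

3.5 times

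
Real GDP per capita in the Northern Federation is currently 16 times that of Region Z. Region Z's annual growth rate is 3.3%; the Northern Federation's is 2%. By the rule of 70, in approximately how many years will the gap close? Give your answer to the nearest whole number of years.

The growth-rate gap is 3.3% − 2% = 1.3 percentage points.
So the ratio between them halves every 70/1.3 ≈ 53.85 years.
A 16 times gap closes after 4 halvings: 4 × 53.85 ≈ 215 years.

roughly 215 years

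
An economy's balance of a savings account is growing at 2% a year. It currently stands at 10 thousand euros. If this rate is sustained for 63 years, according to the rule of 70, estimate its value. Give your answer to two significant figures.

Doubling time ≈ 70/2 = 35.00 years.
63 years is 63/35.00 ≈ 1.80 doublings, a factor of 2^1.80 ≈ 3.48.
10 × 3.48 ≈ 35 thousand euros.

about 35 thousand euros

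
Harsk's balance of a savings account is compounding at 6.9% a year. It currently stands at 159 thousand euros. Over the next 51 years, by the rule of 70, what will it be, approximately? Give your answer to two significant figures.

≈ 5200 thousand euros

It doubles every 70/6.9 ≈ 10.14 years, so 51 years is 5.03 doublings.
2^5.03 ≈ 32.67; 159 × 32.67 ≈ 5200 thousand euros.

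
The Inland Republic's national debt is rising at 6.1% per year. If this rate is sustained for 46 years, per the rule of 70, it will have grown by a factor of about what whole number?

Doubling time ≈ 70/6.1 = 11.48 years.
46/11.48 ≈ 4 doublings, so about 2^4 = 16×.

roughly 16 times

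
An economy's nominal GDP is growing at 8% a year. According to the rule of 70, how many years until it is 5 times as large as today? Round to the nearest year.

Doubling time ≈ 70/8 = 8.75 years.
Reaching 5× takes log₂(5) ≈ 2.32 doublings.
2.32 × 8.75 ≈ 20 years.

about 20 years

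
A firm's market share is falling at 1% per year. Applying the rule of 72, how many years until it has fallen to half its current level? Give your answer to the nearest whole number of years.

Falling at 1%, it halves about every 72/1 = 72.00 years.

72 years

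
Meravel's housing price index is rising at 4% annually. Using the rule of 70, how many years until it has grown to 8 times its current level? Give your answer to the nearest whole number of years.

approximately 53 years

One doubling takes 70/4 = 17.50 years.
8× is 3 doublings, so 3 × 17.50 ≈ 53 years.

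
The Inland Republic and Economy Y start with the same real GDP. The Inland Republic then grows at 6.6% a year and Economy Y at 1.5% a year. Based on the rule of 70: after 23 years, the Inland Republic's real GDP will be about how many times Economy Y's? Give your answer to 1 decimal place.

Only the 5.1-point difference matters.
70/5.1 ≈ 13.73 years per doubling of the ratio; 23 years gives 1.68 doublings, so ≈ 3.2×.

≈ 3.2 times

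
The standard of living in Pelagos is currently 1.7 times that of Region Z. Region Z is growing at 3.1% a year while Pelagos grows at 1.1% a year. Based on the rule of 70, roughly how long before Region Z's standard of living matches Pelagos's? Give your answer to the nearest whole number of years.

roughly 27 years

What matters is the difference: 2 pp.
Rule of 70 on the gap: the ratio halves every 70/2 ≈ 35.00 years.
A 1.7 times gap takes log₂(1.7) ≈ 0.77 halvings to close: 0.77 × 35.00 ≈ 27 years.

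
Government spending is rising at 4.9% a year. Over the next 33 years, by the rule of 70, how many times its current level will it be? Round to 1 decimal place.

≈ 5.0 times

Doubling time ≈ 70/4.9 = 14.29 years.
33 years / 14.29 ≈ 2.31 doublings → factor 2^2.31 ≈ 5.0.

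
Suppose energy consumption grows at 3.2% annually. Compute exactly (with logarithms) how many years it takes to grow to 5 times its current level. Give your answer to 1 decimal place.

t = ln(5) / ln(1 + 0.032) = 1.6094 / 0.031499 ≈ 51.09.

51.1 years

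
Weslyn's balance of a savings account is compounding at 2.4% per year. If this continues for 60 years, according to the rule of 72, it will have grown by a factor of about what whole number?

At 2.4% one doubling takes ≈ 30.00 years; 60 years is 2 of them, so ×4.

roughly 4 times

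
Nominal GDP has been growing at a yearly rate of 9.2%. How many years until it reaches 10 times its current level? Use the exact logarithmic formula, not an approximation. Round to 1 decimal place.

26.2 years

t = ln(10) / ln(1 + 0.092) = 2.3026 / 0.088011 ≈ 26.16.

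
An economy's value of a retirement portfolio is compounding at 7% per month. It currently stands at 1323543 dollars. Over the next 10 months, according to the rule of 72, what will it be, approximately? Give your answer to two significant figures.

Doubling time ≈ 72/7 = 10.29 months.
10 months is 10/10.29 ≈ 0.97 doublings, a factor of 2^0.97 ≈ 1.96.
1323543 × 1.96 ≈ 2600000 dollars.

about 2600000 dollars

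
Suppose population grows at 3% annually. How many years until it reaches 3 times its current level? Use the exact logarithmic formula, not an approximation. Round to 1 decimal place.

t = ln(3) / ln(1 + 0.03) = 1.0986 / 0.029559 ≈ 37.17.

37.2 years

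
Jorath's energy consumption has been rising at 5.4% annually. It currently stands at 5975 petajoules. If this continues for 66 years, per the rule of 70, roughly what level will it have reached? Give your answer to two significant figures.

approximately 200000 petajoules

Doubling time ≈ 70/5.4 = 12.96 years.
66 years is 66/12.96 ≈ 5.09 doublings, a factor of 2^5.09 ≈ 34.06.
5975 × 34.06 ≈ 200000 petajoules.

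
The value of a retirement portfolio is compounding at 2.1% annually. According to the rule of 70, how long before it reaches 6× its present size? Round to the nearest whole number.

≈ 86 years

At 2.1% it doubles every 70/2.1 ≈ 33.33 years.
6× is log₂ 6 ≈ 2.58 doublings, so ≈ 2.58 × 33.33 = 86 years.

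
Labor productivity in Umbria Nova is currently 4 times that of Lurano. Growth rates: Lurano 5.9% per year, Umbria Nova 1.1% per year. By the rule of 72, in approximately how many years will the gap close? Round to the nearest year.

roughly 30 years

Lurano gains on Umbria Nova at 5.9% − 1.1% = 4.8 points a year.
At that relative rate the gap halves every 72/4.8 ≈ 15.00 years.
A 4 times gap closes after 2 halvings: 2 × 15.00 ≈ 30 years.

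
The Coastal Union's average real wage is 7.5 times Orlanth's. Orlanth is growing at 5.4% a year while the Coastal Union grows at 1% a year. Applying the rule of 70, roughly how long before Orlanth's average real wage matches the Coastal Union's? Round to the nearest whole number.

≈ 46 years

Orlanth gains on the Coastal Union at 5.4% − 1% = 4.4 points a year.
At that relative rate the gap halves every 70/4.4 ≈ 15.91 years.
A 7.5 times gap takes log₂(7.5) ≈ 2.91 halvings to close: 2.91 × 15.91 ≈ 46 years.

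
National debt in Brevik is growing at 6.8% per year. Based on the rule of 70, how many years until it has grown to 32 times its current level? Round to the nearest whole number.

roughly 51 years

One doubling takes 70/6.8 = 10.29 years.
32× is 5 doublings, so 5 × 10.29 ≈ 51 years.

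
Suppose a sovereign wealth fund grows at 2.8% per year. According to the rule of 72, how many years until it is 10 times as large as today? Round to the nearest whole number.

At 2.8% it doubles every 72/2.8 ≈ 25.71 years.
10× is log₂ 10 ≈ 3.32 doublings, so ≈ 3.32 × 25.71 = 85 years.

about 85 years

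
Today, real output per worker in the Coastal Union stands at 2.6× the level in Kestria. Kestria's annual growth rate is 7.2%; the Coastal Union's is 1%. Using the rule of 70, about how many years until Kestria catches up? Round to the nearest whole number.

Kestria gains on the Coastal Union at 7.2% − 1% = 6.2 points a year.
At that relative rate the gap halves every 70/6.2 ≈ 11.29 years.
A 2.6× gap takes log₂(2.6) ≈ 1.38 halvings to close: 1.38 × 11.29 ≈ 16 years.

approximately 16 years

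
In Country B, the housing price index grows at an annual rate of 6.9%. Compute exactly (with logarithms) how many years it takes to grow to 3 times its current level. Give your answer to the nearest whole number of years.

t = ln(3) / ln(1 + 0.069) = 1.0986 / 0.066724 ≈ 16.46.
≈ 16 years.

16 years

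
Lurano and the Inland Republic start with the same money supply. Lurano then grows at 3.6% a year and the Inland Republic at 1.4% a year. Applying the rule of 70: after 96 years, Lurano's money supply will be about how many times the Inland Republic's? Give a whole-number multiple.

approximately 8 times

Only the 2.2-point difference matters.
70/2.2 ≈ 31.82 years per doubling of the ratio; 96 years gives 3.02 doublings, so ≈ 8×.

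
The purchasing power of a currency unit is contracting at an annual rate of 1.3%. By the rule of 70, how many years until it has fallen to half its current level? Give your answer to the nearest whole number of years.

roughly 54 years

Falling at 1.3%, it halves about every 70/1.3 = 53.85 years.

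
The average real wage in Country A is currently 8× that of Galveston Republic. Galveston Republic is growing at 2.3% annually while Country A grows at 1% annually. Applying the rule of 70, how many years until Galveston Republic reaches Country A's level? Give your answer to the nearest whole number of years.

Galveston Republic gains on Country A at 2.3% − 1% = 1.3 points a year.
At that relative rate the gap halves every 70/1.3 ≈ 53.85 years.
An 8× gap closes after 3 halvings: 3 × 53.85 ≈ 162 years.

approximately 162 years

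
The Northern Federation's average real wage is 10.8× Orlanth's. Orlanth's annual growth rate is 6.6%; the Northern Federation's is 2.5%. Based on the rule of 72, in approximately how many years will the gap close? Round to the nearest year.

What matters is the difference: 4.1 pp.
Rule of 72 on the gap: the ratio halves every 72/4.1 ≈ 17.56 years.
A 10.8× gap takes log₂(10.8) ≈ 3.43 halvings to close: 3.43 × 17.56 ≈ 60 years.

about 60 years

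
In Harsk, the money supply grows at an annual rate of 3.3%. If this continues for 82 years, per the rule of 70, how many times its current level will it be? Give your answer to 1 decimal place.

Doubling time ≈ 70/3.3 = 21.21 years.
82 years / 21.21 ≈ 3.87 doublings → factor 2^3.87 ≈ 14.6.

approximately 14.6 times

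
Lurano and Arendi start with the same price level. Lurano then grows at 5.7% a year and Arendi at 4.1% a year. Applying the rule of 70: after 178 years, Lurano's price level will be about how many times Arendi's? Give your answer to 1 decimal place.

Rate gap = 5.7% − 4.1% = 1.6 points.
The ratio doubles every 70/1.6 ≈ 43.75 years.
178/43.75 ≈ 4.07 doublings → ratio ≈ 2^4.07 ≈ 16.8.

roughly 16.8 times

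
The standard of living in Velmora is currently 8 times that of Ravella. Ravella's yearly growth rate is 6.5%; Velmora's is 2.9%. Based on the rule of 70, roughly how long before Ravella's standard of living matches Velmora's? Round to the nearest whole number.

Ravella gains on Velmora at 6.5% − 2.9% = 3.6 points a year.
At that relative rate the gap halves every 70/3.6 ≈ 19.44 years.
An 8 times gap closes after 3 halvings: 3 × 19.44 ≈ 58 years.

58 years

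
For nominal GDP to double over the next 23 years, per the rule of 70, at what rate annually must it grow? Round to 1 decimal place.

70 / 23 ≈ 3.04, so about 3.0% annually.

about 3.0%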